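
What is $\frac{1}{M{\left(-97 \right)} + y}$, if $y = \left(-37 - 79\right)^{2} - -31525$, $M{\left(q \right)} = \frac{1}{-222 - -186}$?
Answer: $\frac{36}{1619315} \approx 2.2232 \cdot 10^{-5}$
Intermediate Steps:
$M{\left(q \right)} = - \frac{1}{36}$ ($M{\left(q \right)} = \frac{1}{-222 + 186} = \frac{1}{-36} = - \frac{1}{36}$)
$y = 44981$ ($y = \left(-116\right)^{2} + 31525 = 13456 + 31525 = 44981$)
$\frac{1}{M{\left(-97 \right)} + y} = \frac{1}{- \frac{1}{36} + 44981} = \frac{1}{\frac{1619315}{36}} = \frac{36}{1619315}$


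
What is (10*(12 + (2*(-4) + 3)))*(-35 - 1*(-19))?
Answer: -1120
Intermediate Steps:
(10*(12 + (2*(-4) + 3)))*(-35 - 1*(-19)) = (10*(12 + (-8 + 3)))*(-35 + 19) = (10*(12 - 5))*(-16) = (10*7)*(-16) = 70*(-16) = -1120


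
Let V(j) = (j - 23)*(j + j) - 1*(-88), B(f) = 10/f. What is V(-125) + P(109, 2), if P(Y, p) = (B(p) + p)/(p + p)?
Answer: 148359/4 ≈ 37090.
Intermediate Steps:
V(j) = 88 + 2*j*(-23 + j) (V(j) = (-23 + j)*(2*j) + 88 = 2*j*(-23 + j) + 88 = 88 + 2*j*(-23 + j))
P(Y, p) = (p + 10/p)/(2*p) (P(Y, p) = (10/p + p)/(p + p) = (p + 10/p)/((2*p)) = (p + 10/p)*(1/(2*p)) = (p + 10/p)/(2*p))
V(-125) + P(109, 2) = (88 - 46*(-125) + 2*(-125)²) + (½ + 5/2²) = (88 + 5750 + 2*15625) + (½ + 5*(¼)) = (88 + 5750 + 31250) + (½ + 5/4) = 37088 + 7/4 = 148359/4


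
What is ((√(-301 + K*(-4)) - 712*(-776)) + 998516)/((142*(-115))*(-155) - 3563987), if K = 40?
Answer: -1551028/1032837 - I*√461/1032837 ≈ -1.5017 - 2.0788e-5*I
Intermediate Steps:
((√(-301 + K*(-4)) - 712*(-776)) + 998516)/((142*(-115))*(-155) - 3563987) = ((√(-301 + 40*(-4)) - 712*(-776)) + 998516)/((142*(-115))*(-155) - 3563987) = ((√(-301 - 160) + 552512) + 998516)/(-16330*(-155) - 3563987) = ((√(-461) + 552512) + 998516)/(2531150 - 3563987) = ((I*√461 + 552512) + 998516)/(-1032837) = ((552512 + I*√461) + 998516)*(-1/1032837) = (1551028 + I*√461)*(-1/1032837) = -1551028/1032837 - I*√461/1032837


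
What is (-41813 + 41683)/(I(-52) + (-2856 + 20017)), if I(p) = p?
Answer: -130/17109 ≈ -0.0075983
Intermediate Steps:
(-41813 + 41683)/(I(-52) + (-2856 + 20017)) = (-41813 + 41683)/(-52 + (-2856 + 20017)) = -130/(-52 + 17161) = -130/17109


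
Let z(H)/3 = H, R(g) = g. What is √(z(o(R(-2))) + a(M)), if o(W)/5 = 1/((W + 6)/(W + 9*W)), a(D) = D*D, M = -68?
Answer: √4549 ≈ 67.446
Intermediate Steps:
a(D) = D²
o(W) = 50*W/(6 + W) (o(W) = 5/(((W + 6)/(W + 9*W))) = 5/(((6 + W)/((10*W)))) = 5/(((6 + W)*(1/(10*W)))) = 5/(((6 + W)/(10*W))) = 5*(10*W/(6 + W)) = 50*W/(6 + W))
z(H) = 3*H
√(z(o(R(-2))) + a(M)) = √(3*(50*(-2)/(6 - 2)) + (-68)²) = √(3*(50*(-2)/4) + 4624) = √(3*(50*(-2)*(¼)) + 4624) = √(3*(-25) + 4624) = √(-75 + 4624) = √4549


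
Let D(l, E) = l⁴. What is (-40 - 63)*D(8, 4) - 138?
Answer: -422026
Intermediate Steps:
(-40 - 63)*D(8, 4) - 138 = (-40 - 63)*8⁴ - 138 = -103*4096 - 138 = -421888 - 138 = -422026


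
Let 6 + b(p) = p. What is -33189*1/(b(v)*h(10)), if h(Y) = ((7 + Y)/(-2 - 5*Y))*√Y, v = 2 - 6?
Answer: -431457*√10/425 ≈ -3210.3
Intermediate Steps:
v = -4
b(p) = -6 + p
h(Y) = √Y*(7 + Y)/(-2 - 5*Y) (h(Y) = ((7 + Y)/(-2 - 5*Y))*√Y = √Y*(7 + Y)/(-2 - 5*Y))
-33189*1/(b(v)*h(10)) = -33189*√10*(2 + 5*10)/(10*(-7 - 1*10)*(-6 - 4)) = -33189*(-√10*(2 + 50)/(100*(-7 - 10))) = -33189*13*√10/425 = -431457*√10/425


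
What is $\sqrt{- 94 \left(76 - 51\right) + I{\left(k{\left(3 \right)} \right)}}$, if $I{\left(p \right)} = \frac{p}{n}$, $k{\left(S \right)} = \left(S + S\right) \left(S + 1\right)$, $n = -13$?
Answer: $\frac{i \sqrt{397462}}{13} \approx 48.496 i$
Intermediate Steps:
$k{\left(S \right)} = 2 S \left(1 + S\right)$
$I{\left(p \right)} = - \frac{p}{13}$ ($I{\left(p \right)} = \frac{p}{-13} = p \left(- \frac{1}{13}\right) = - \frac{p}{13}$)
$\sqrt{- 94 \left(76 - 51\right) + I{\left(k{\left(3 \right)} \right)}} = \sqrt{- 94 \left(76 - 51\right) - \frac{2 \cdot 3 \left(1 + 3\right)}{13}} = \sqrt{\left(-94\right) 25 - \frac{2 \cdot 3 \cdot 4}{13}} = \sqrt{-2350 - \frac{24}{13}} = \sqrt{- \frac{30574}{13}} = \frac{i \sqrt{397462}}{13}$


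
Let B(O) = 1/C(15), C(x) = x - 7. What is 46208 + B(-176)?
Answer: 369665/8 ≈ 46208.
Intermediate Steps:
C(x) = -7 + x
B(O) = 1/8 (B(O) = 1/(-7 + 15) = 1/8)
46208 + B(-176) = 46208 + 1/8 = 369665/8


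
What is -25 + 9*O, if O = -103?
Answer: -952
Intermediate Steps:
-25 + 9*O = -25 + 9*(-103) = -25 - 927 = -952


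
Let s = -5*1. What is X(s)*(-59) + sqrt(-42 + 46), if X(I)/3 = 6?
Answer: -1060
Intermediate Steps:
s = -5
X(I) = 18 (X(I) = 3*6 = 18)
X(s)*(-59) + sqrt(-42 + 46) = 18*(-59) + sqrt(-42 + 46) = -1062 + sqrt(4) = -1062 + 2 = -1060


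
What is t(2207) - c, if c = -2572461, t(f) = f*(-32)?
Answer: 2501837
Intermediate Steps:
t(f) = -32*f
t(2207) - c = -32*2207 - 1*(-2572461) = -70624 + 2572461 = 2501837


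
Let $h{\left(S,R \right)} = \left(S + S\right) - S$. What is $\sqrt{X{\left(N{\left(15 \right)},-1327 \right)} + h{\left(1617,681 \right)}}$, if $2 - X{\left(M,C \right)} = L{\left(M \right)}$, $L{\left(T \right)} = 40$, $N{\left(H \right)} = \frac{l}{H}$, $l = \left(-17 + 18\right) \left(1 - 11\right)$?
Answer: $\sqrt{1579} \approx 39.737$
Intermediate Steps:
$l = -10$ ($l = 1 \left(-10\right) = -10$)
$N{\left(H \right)} = - \frac{10}{H}$
$X{\left(M,C \right)} = -38$ ($X{\left(M,C \right)} = 2 - 40 = -38$)
$h{\left(S,R \right)} = S$ ($h{\left(S,R \right)} = 2 S - S = S$)
$\sqrt{X{\left(N{\left(15 \right)},-1327 \right)} + h{\left(1617,681 \right)}} = \sqrt{-38 + 1617} = \sqrt{1579}$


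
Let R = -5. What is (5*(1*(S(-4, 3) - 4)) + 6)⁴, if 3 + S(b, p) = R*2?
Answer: 38950081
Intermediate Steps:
S(b, p) = -13 (S(b, p) = -3 - 5*2 = -3 - 10 = -13)
(5*(1*(S(-4, 3) - 4)) + 6)⁴ = (5*(1*(-13 - 4)) + 6)⁴ = (5*(1*(-17)) + 6)⁴ = (5*(-17) + 6)⁴ = (-85 + 6)⁴ = (-79)⁴ = 38950081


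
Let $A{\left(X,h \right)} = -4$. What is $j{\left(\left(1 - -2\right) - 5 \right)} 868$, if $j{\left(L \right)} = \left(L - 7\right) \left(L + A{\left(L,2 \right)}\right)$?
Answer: $46872$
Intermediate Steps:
$j{\left(L \right)} = \left(-7 + L\right) \left(-4 + L\right)$ ($j{\left(L \right)} = \left(L - 7\right) \left(L - 4\right) = \left(-7 + L\right) \left(-4 + L\right)$)
$j{\left(\left(1 - -2\right) - 5 \right)} 868 = \left(28 + \left(\left(1 - -2\right) - 5\right)^{2} - 11 \left(\left(1 - -2\right) - 5\right)\right) 868 = \left(28 + \left(\left(1 + 2\right) - 5\right)^{2} - 11 \left(\left(1 + 2\right) - 5\right)\right) 868 = \left(28 + \left(3 - 5\right)^{2} - 11 \left(3 - 5\right)\right) 868 = \left(28 + \left(-2\right)^{2} - -22\right) 868 = \left(28 + 4 + 22\right) 868 = 54 \cdot 868 = 46872$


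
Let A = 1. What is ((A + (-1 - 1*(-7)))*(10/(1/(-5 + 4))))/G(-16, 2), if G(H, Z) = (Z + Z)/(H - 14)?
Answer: 525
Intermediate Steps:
G(H, Z) = 2*Z/(-14 + H) (G(H, Z) = (2*Z)/(-14 + H) = 2*Z/(-14 + H))
((A + (-1 - 1*(-7)))*(10/(1/(-5 + 4))))/G(-16, 2) = ((1 + (-1 - 1*(-7)))*(10/(1/(-5 + 4))))/((2*2/(-14 - 16))) = ((1 + (-1 + 7))*(10/(1/(-1))))/((2*2/(-30))) = ((1 + 6)*(10/(-1)))/((2*2*(-1/30))) = (7*(10*(-1)))/(-2/15) = (7*(-10))*(-15/2) = -70*(-15/2) = 525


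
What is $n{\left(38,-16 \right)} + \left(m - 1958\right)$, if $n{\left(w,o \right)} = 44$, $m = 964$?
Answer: $-950$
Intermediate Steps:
$n{\left(38,-16 \right)} + \left(m - 1958\right) = 44 + \left(964 - 1958\right) = 44 - 994 = -950$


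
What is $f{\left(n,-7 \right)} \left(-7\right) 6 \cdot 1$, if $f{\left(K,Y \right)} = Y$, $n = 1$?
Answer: $294$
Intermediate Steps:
$f{\left(n,-7 \right)} \left(-7\right) 6 \cdot 1 = - 7 \left(-7\right) 6 \cdot 1 = - 7 \left(\left(-42\right) 1\right) = \left(-7\right) \left(-42\right) = 294$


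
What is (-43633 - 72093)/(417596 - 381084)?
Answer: -57863/18256 ≈ -3.1695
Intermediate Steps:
(-43633 - 72093)/(417596 - 381084) = -115726/36512 = -115726*1/36512 = -57863/18256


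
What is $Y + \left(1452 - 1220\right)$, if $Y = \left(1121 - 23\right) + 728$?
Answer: $2058$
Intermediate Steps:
$Y = 1826$ ($Y = 1098 + 728 = 1826$)
$Y + \left(1452 - 1220\right) = 1826 + \left(1452 - 1220\right) = 1826 + 232 = 2058$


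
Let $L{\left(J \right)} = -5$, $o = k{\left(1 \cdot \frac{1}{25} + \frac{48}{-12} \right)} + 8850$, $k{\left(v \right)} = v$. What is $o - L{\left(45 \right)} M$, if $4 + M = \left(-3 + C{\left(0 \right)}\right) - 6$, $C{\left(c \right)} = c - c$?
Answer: $\frac{219526}{25} \approx 8781.0$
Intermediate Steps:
$C{\left(c \right)} = 0$
$o = \frac{221151}{25}$ ($o = \left(1 \cdot \frac{1}{25} + \frac{48}{-12}\right) + 8850 = \left(1 \cdot \frac{1}{25} + 48 \left(- \frac{1}{12}\right)\right) + 8850 = \left(\frac{1}{25} - 4\right) + 8850 = - \frac{99}{25} + 8850 = \frac{221151}{25} \approx 8846.0$)
$M = -13$ ($M = -4 + \left(\left(-3 + 0\right) - 6\right) = -4 - 9 = -13$)
$o - L{\left(45 \right)} M = \frac{221151}{25} - \left(-5\right) \left(-13\right) = \frac{221151}{25} - 65 = \frac{219526}{25}$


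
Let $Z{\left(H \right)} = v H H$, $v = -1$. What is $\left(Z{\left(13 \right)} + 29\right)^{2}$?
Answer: $19600$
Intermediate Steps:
$Z{\left(H \right)} = - H^{2}$ ($Z{\left(H \right)} = - H H = - H^{2}$)
$\left(Z{\left(13 \right)} + 29\right)^{2} = \left(- 13^{2} + 29\right)^{2} = \left(\left(-1\right) 169 + 29\right)^{2} = \left(-169 + 29\right)^{2} = \left(-140\right)^{2} = 19600$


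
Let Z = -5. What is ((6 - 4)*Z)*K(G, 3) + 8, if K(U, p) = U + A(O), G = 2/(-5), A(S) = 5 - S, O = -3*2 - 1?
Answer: -108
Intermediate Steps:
O = -7 (O = -6 - 1 = -7)
G = -⅖ (G = 2*(-⅕) = -⅖ ≈ -0.40000)
K(U, p) = 12 + U (K(U, p) = U + (5 - 1*(-7)) = U + (5 + 7) = U + 12 = 12 + U)
((6 - 4)*Z)*K(G, 3) + 8 = ((6 - 4)*(-5))*(12 - ⅖) + 8 = (2*(-5))*(58/5) + 8 = -10*58/5 + 8 = -116 + 8 = -108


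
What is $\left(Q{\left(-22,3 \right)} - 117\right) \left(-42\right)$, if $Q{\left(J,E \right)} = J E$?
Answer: $7686$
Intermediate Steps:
$Q{\left(J,E \right)} = E J$
$\left(Q{\left(-22,3 \right)} - 117\right) \left(-42\right) = \left(3 \left(-22\right) - 117\right) \left(-42\right) = \left(-66 - 117\right) \left(-42\right) = \left(-183\right) \left(-42\right) = 7686$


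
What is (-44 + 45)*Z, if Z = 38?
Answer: 38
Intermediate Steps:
(-44 + 45)*Z = (-44 + 45)*38 = 1*38 = 38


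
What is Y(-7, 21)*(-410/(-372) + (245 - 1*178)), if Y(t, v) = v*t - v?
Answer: -354676/31 ≈ -11441.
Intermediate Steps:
Y(t, v) = -v + t*v (Y(t, v) = t*v - v = -v + t*v)
Y(-7, 21)*(-410/(-372) + (245 - 1*178)) = (21*(-1 - 7))*(-410/(-372) + (245 - 1*178)) = (21*(-8))*(-410*(-1/372) + (245 - 178)) = -168*(205/186 + 67) = -168*12667/186 = -354676/31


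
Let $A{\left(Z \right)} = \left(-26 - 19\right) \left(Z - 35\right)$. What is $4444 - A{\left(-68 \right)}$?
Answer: $-191$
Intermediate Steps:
$A{\left(Z \right)} = 1575 - 45 Z$ ($A{\left(Z \right)} = - 45 \left(-35 + Z\right) = 1575 - 45 Z$)
$4444 - A{\left(-68 \right)} = 4444 - \left(1575 - -3060\right) = 4444 - \left(1575 + 3060\right) = 4444 - 4635 = -191$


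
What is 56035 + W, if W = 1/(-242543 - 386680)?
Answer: 35258510804/629223 ≈ 56035.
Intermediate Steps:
W = -1/629223 (W = 1/(-629223) = -1/629223 ≈ -1.5893e-6)
56035 + W = 56035 - 1/629223 = 35258510804/629223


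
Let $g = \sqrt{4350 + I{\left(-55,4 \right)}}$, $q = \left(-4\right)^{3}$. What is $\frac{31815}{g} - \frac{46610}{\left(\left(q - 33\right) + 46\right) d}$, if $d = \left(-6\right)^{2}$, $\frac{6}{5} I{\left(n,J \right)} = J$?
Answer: $\frac{23305}{918} + \frac{6363 \sqrt{9795}}{1306} \approx 507.58$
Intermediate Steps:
$I{\left(n,J \right)} = \frac{5 J}{6}$
$q = -64$
$d = 36$
$g = \frac{2 \sqrt{9795}}{3}$ ($g = \sqrt{4350 + \frac{5}{6} \cdot 4} = \sqrt{4350 + \frac{10}{3}} = \sqrt{\frac{13060}{3}} = \frac{2 \sqrt{9795}}{3} \approx 65.98$)
$\frac{31815}{g} - \frac{46610}{\left(\left(q - 33\right) + 46\right) d} = \frac{31815}{\frac{2}{3} \sqrt{9795}} - \frac{46610}{\left(\left(-64 - 33\right) + 46\right) 36} = 31815 \frac{\sqrt{9795}}{6530} - \frac{46610}{\left(-97 + 46\right) 36} = \frac{6363 \sqrt{9795}}{1306} - \frac{46610}{\left(-51\right) 36} = \frac{6363 \sqrt{9795}}{1306} - \frac{46610}{-1836} = \frac{6363 \sqrt{9795}}{1306} - - \frac{23305}{918} = \frac{6363 \sqrt{9795}}{1306} + \frac{23305}{918} = \frac{23305}{918} + \frac{6363 \sqrt{9795}}{1306}$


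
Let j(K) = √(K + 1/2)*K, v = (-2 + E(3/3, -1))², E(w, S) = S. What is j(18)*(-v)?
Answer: -81*√74 ≈ -696.79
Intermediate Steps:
v = 9 (v = (-2 - 1)² = (-3)² = 9)
j(K) = K*√(½ + K) (j(K) = √(K + ½)*K = √(½ + K)*K = K*√(½ + K))
j(18)*(-v) = ((½)*18*√(2 + 4*18))*(-1*9) = ((½)*18*√(2 + 72))*(-9) = ((½)*18*√74)*(-9) = (9*√74)*(-9) = -81*√74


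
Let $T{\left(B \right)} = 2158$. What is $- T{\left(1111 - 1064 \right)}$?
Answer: $-2158$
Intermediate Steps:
$- T{\left(1111 - 1064 \right)} = \left(-1\right) 2158 = -2158$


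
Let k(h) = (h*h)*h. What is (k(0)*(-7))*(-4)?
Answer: 0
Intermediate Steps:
k(h) = h³ (k(h) = h²*h = h³)
(k(0)*(-7))*(-4) = (0³*(-7))*(-4) = (0*(-7))*(-4) = 0*(-4) = 0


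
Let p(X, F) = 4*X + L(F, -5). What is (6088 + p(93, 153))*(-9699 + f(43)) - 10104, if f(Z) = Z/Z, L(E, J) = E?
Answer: -64142978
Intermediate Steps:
f(Z) = 1
p(X, F) = F + 4*X (p(X, F) = 4*X + F = F + 4*X)
(6088 + p(93, 153))*(-9699 + f(43)) - 10104 = (6088 + (153 + 4*93))*(-9699 + 1) - 10104 = (6088 + (153 + 372))*(-9698) - 10104 = (6088 + 525)*(-9698) - 10104 = 6613*(-9698) - 10104 = -64132874 - 10104 = -64142978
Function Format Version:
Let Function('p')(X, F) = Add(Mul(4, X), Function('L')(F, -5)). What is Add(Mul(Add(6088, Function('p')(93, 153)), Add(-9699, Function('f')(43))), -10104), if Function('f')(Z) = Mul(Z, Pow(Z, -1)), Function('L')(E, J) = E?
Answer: -64142978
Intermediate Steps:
Function('f')(Z) = 1
Function('p')(X, F) = Add(F, Mul(4, X)) (Function('p')(X, F) = Add(Mul(4, X), F) = Add(F, Mul(4, X)))
Add(Mul(Add(6088, Function('p')(93, 153)), Add(-9699, Function('f')(43))), -10104) = Add(Mul(Add(6088, Add(153, Mul(4, 93))), Add(-9699, 1)), -10104) = Add(Mul(Add(6088, Add(153, 372)), -9698), -10104) = Add(Mul(Add(6088, 525), -9698), -10104) = Add(Mul(6613, -9698), -10104) = Add(-64132874, -10104) = -64142978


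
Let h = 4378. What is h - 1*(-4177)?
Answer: 8555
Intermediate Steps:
h - 1*(-4177) = 4378 - 1*(-4177) = 4378 + 4177 = 8555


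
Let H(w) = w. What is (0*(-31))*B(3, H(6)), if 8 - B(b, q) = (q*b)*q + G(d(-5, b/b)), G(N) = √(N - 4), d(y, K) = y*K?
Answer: 0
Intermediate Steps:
d(y, K) = K*y
G(N) = √(-4 + N)
B(b, q) = 8 - 3*I - b*q² (B(b, q) = 8 - ((q*b)*q + √(-4 + (b/b)*(-5))) = 8 - ((b*q)*q + √(-4 + 1*(-5))) = 8 - (b*q² + √(-4 - 5)) = 8 - (b*q² + √(-9)) = 8 - (b*q² + 3*I) = 8 - (3*I + b*q²) = 8 + (-3*I - b*q²) = 8 - 3*I - b*q²)
(0*(-31))*B(3, H(6)) = (0*(-31))*(8 - 3*I - 1*3*6²) = 0*(8 - 3*I - 1*3*36) = 0*(8 - 3*I - 108) = 0*(-100 - 3*I) = 0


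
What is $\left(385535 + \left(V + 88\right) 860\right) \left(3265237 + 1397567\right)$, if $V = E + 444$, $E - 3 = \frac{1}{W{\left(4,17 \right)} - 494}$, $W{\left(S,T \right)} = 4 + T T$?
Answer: $\frac{264181690785700}{67} \approx 3.943 \cdot 10^{12}$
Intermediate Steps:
$W{\left(S,T \right)} = 4 + T^{2}$
$E = \frac{602}{201}$ ($E = 3 + \frac{1}{\left(4 + 17^{2}\right) - 494} = 3 + \frac{1}{\left(4 + 289\right) - 494} = 3 + \frac{1}{293 - 494} = 3 + \frac{1}{-201} = 3 - \frac{1}{201} = \frac{602}{201} \approx 2.995$)
$V = \frac{89846}{201}$ ($V = \frac{602}{201} + 444 = \frac{89846}{201} \approx 447.0$)
$\left(385535 + \left(V + 88\right) 860\right) \left(3265237 + 1397567\right) = \left(385535 + \left(\frac{89846}{201} + 88\right) 860\right) \left(3265237 + 1397567\right) = \left(385535 + \frac{107534}{201} \cdot 860\right) 4662804 = \left(385535 + \frac{92479240}{201}\right) 4662804 = \frac{169971775}{201} \cdot 4662804 = \frac{264181690785700}{67}$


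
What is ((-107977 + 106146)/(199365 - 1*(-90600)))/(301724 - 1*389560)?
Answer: 1831/25469365740 ≈ 7.1890e-8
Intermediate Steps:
((-107977 + 106146)/(199365 - 1*(-90600)))/(301724 - 1*389560) = (-1831/(199365 + 90600))/(301724 - 389560) = -1831/289965/(-87836) = -1831*1/289965*(-1/87836) = -1831/289965*(-1/87836) = 1831/25469365740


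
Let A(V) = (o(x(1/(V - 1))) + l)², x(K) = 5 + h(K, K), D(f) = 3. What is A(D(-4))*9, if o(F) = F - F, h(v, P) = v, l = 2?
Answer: 36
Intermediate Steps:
x(K) = 5 + K
o(F) = 0
A(V) = 4 (A(V) = (0 + 2)² = 2² = 4)
A(D(-4))*9 = 4*9 = 36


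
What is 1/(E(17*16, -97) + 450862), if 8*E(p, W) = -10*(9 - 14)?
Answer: 4/1803473 ≈ 2.2179e-6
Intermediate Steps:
E(p, W) = 25/4 (E(p, W) = (-10*(9 - 14))/8 = (-10*(-5))/8 = (1/8)*50 = 25/4)
1/(E(17*16, -97) + 450862) = 1/(25/4 + 450862) = 1/(1803473/4) = 4/1803473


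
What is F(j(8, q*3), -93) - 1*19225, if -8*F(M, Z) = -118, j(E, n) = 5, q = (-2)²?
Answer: -76841/4 ≈ -19210.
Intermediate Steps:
q = 4
F(M, Z) = 59/4 (F(M, Z) = -⅛*(-118) = 59/4)
F(j(8, q*3), -93) - 1*19225 = 59/4 - 1*19225 = 59/4 - 19225 = -76841/4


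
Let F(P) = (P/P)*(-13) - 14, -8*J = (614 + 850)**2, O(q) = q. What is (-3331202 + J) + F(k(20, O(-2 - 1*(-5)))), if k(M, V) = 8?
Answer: -3599141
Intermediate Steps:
J = -267912 (J = -(614 + 850)**2/8 = -1/8*1464**2 = -1/8*2143296 = -267912)
F(P) = -27 (F(P) = 1*(-13) - 14 = -13 - 14 = -27)
(-3331202 + J) + F(k(20, O(-2 - 1*(-5)))) = (-3331202 - 267912) - 27 = -3599114 - 27 = -3599141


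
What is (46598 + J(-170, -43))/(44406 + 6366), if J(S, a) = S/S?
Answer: 15533/16924 ≈ 0.91781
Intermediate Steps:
J(S, a) = 1
(46598 + J(-170, -43))/(44406 + 6366) = (46598 + 1)/(44406 + 6366) = 46599/50772 = 46599*(1/50772) = 15533/16924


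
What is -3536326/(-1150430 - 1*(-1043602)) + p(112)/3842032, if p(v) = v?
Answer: 424584050599/12826143578 ≈ 33.103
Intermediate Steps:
-3536326/(-1150430 - 1*(-1043602)) + p(112)/3842032 = -3536326/(-1150430 - 1*(-1043602)) + 112/3842032 = -3536326/(-1150430 + 1043602) + 112*(1/3842032) = -3536326/(-106828) + 7/240127 = -3536326*(-1/106828) + 7/240127 = 1768163/53414 + 7/240127 = 424584050599/12826143578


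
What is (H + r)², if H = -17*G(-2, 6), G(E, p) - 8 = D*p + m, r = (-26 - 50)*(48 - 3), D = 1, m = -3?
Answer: 13010449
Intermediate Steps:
r = -3420 (r = -76*45 = -3420)
G(E, p) = 5 + p (G(E, p) = 8 + (1*p - 3) = 8 + (p - 3) = 8 + (-3 + p) = 5 + p)
H = -187 (H = -17*(5 + 6) = -17*11 = -187)
(H + r)² = (-187 - 3420)² = (-3607)² = 13010449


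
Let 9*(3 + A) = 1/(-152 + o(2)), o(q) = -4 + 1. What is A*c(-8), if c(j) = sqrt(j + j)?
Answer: -16744*I/1395 ≈ -12.003*I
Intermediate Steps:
o(q) = -3
c(j) = sqrt(2)*sqrt(j) (c(j) = sqrt(2*j) = sqrt(2)*sqrt(j))
A = -4186/1395 (A = -3 + 1/(9*(-152 - 3)) = -3 + (1/9)/(-155) = -3 + (1/9)*(-1/155) = -3 - 1/1395 = -4186/1395 ≈ -3.0007)
A*c(-8) = -4186*sqrt(2)*sqrt(-8)/1395 = -4186*sqrt(2)*2*I*sqrt(2)/1395 = -16744*I/1395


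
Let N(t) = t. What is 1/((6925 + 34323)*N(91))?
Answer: 1/3753568 ≈ 2.6641e-7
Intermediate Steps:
1/((6925 + 34323)*N(91)) = 1/((6925 + 34323)*91) = (1/91)/41248 = (1/41248)*(1/91) = 1/3753568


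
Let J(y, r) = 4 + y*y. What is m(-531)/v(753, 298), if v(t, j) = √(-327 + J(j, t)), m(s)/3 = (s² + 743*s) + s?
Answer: -339309*√88481/88481 ≈ -1140.7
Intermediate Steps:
m(s) = 3*s² + 2232*s (m(s) = 3*((s² + 743*s) + s) = 3*(s² + 744*s) = 3*s² + 2232*s)
J(y, r) = 4 + y²
v(t, j) = √(-323 + j²) (v(t, j) = √(-327 + (4 + j²)) = √(-323 + j²))
m(-531)/v(753, 298) = (3*(-531)*(744 - 531))/(√(-323 + 298²)) = (3*(-531)*213)/(√(-323 + 88804)) = -339309*√88481/88481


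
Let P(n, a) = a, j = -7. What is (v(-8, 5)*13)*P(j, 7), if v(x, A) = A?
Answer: 455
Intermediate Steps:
(v(-8, 5)*13)*P(j, 7) = (5*13)*7 = 65*7 = 455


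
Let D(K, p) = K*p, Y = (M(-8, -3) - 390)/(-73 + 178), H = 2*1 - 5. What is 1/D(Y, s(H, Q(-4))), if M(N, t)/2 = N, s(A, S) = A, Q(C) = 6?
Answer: 5/58 ≈ 0.086207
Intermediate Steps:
H = -3 (H = 2 - 5 = -3)
M(N, t) = 2*N
Y = -58/15 (Y = (2*(-8) - 390)/(-73 + 178) = (-16 - 390)/105 = -406*1/105 = -58/15 ≈ -3.8667)
1/D(Y, s(H, Q(-4))) = 1/(-58/15*(-3)) = 1/(58/5) = 5/58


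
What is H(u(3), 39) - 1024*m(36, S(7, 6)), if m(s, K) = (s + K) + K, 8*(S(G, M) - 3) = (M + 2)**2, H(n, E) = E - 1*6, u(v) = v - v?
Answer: -59359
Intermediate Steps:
u(v) = 0
H(n, E) = -6 + E (H(n, E) = E - 6 = -6 + E)
S(G, M) = 3 + (2 + M)**2/8 (S(G, M) = 3 + (M + 2)**2/8 = 3 + (2 + M)**2/8)
m(s, K) = s + 2*K (m(s, K) = (K + s) + K = s + 2*K)
H(u(3), 39) - 1024*m(36, S(7, 6)) = (-6 + 39) - 1024*(36 + 2*(3 + (2 + 6)**2/8)) = 33 - 1024*(36 + 2*(3 + (1/8)*8**2)) = 33 - 1024*(36 + 2*(3 + (1/8)*64)) = 33 - 1024*(36 + 2*(3 + 8)) = 33 - 1024*(36 + 2*11) = 33 - 1024*(36 + 22) = 33 - 1024*58 = 33 - 59392 = -59359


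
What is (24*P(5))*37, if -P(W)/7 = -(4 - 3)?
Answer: 6216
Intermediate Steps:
P(W) = 7 (P(W) = -(-7)*(4 - 3) = -(-7) = -7*(-1) = 7)
(24*P(5))*37 = (24*7)*37 = 168*37 = 6216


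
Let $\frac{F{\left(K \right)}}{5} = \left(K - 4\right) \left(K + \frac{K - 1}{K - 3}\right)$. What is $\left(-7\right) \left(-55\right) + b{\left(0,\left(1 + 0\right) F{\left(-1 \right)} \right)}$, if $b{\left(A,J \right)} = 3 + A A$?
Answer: $388$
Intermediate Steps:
$F{\left(K \right)} = 5 \left(-4 + K\right) \left(K + \frac{-1 + K}{-3 + K}\right)$ ($F{\left(K \right)} = 5 \left(K - 4\right) \left(K + \frac{K - 1}{K - 3}\right) = 5 \left(-4 + K\right) \left(K + \frac{-1 + K}{-3 + K}\right)$)
$b{\left(A,J \right)} = 3 + A^{2}$
$\left(-7\right) \left(-55\right) + b{\left(0,\left(1 + 0\right) F{\left(-1 \right)} \right)} = \left(-7\right) \left(-55\right) + \left(3 + 0^{2}\right) = 385 + \left(3 + 0\right) = 385 + 3 = 388$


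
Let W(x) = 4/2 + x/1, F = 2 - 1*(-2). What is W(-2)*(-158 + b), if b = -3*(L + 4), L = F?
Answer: 0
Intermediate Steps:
F = 4 (F = 2 + 2 = 4)
L = 4
W(x) = 2 + x (W(x) = 4*(½) + x*1 = 2 + x)
b = -24 (b = -3*(4 + 4) = -3*8 = -24)
W(-2)*(-158 + b) = (2 - 2)*(-158 - 24) = 0*(-182) = 0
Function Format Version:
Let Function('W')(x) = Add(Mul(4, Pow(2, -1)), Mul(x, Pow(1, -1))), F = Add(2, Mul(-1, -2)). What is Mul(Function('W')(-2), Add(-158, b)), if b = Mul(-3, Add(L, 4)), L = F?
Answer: 0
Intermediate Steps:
F = 4 (F = Add(2, 2) = 4)
L = 4
Function('W')(x) = Add(2, x) (Function('W')(x) = Add(Mul(4, Rational(1, 2)), Mul(x, 1)) = Add(2, x))
b = -24 (b = Mul(-3, Add(4, 4)) = Mul(-3, 8) = -24)
Mul(Function('W')(-2), Add(-158, b)) = Mul(Add(2, -2), Add(-158, -24)) = Mul(0, -182) = 0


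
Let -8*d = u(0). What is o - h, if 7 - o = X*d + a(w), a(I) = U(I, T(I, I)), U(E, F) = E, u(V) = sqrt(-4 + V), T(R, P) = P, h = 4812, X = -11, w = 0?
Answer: -4805 - 11*I/4 ≈ -4805.0 - 2.75*I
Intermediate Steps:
d = -I/4 (d = -sqrt(-4 + 0)/8 = -I/4 ≈ -0.25*I)
a(I) = I
o = 7 - 11*I/4 (o = 7 - (-(-11)*I/4 + 0) = 7 - (11*I/4 + 0) = 7 - 11*I/4 ≈ 7.0 - 2.75*I)
o - h = (7 - 11*I/4) - 1*4812 = (7 - 11*I/4) - 4812 = -4805 - 11*I/4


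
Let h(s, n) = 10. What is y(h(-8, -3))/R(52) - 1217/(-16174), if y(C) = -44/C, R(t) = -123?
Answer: 1104283/9947010 ≈ 0.11102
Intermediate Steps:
y(h(-8, -3))/R(52) - 1217/(-16174) = -44/10/(-123) - 1217/(-16174) = -44*1/10*(-1/123) - 1217*(-1/16174) = -22/5*(-1/123) + 1217/16174 = 22/615 + 1217/16174 = 1104283/9947010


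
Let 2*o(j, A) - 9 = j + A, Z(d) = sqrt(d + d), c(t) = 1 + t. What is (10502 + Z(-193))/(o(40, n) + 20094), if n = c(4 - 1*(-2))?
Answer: 5251/10061 + I*sqrt(386)/20122 ≈ 0.52192 + 0.00097639*I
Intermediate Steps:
n = 7 (n = 1 + (4 - 1*(-2)) = 1 + (4 + 2) = 1 + 6 = 7)
Z(d) = sqrt(2)*sqrt(d) (Z(d) = sqrt(2*d) = sqrt(2)*sqrt(d))
o(j, A) = 9/2 + A/2 + j/2 (o(j, A) = 9/2 + (j + A)/2 = 9/2 + (A + j)/2 = 9/2 + (A/2 + j/2) = 9/2 + A/2 + j/2)
(10502 + Z(-193))/(o(40, n) + 20094) = (10502 + sqrt(2)*sqrt(-193))/((9/2 + (1/2)*7 + (1/2)*40) + 20094) = (10502 + sqrt(2)*(I*sqrt(193)))/((9/2 + 7/2 + 20) + 20094) = (10502 + I*sqrt(386))/(28 + 20094) = (10502 + I*sqrt(386))/20122 = (10502 + I*sqrt(386))*(1/20122) = 5251/10061 + I*sqrt(386)/20122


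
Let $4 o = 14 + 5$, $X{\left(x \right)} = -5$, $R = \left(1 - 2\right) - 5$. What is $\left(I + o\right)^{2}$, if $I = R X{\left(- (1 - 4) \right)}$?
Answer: $\frac{19321}{16} \approx 1207.6$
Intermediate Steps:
$R = -6$ ($R = -1 - 5 = -6$)
$I = 30$ ($I = \left(-6\right) \left(-5\right) = 30$)
$o = \frac{19}{4}$ ($o = \frac{14 + 5}{4} = \frac{1}{4} \cdot 19 = \frac{19}{4} \approx 4.75$)
$\left(I + o\right)^{2} = \left(30 + \frac{19}{4}\right)^{2} = \left(\frac{139}{4}\right)^{2} = \frac{19321}{16}$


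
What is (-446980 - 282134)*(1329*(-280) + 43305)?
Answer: 239743619910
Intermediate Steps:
(-446980 - 282134)*(1329*(-280) + 43305) = -729114*(-372120 + 43305) = -729114*(-328815) = 239743619910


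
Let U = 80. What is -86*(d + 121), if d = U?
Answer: -17286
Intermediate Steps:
d = 80
-86*(d + 121) = -86*(80 + 121) = -86*201 = -17286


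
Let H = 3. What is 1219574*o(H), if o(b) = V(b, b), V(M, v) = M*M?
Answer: 10976166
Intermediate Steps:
V(M, v) = M²
o(b) = b²
1219574*o(H) = 1219574*3² = 1219574*9 = 10976166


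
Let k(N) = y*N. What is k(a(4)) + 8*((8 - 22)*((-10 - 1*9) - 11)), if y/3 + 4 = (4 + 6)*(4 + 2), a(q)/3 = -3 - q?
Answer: -168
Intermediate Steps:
a(q) = -9 - 3*q (a(q) = 3*(-3 - q) = -9 - 3*q)
y = 168 (y = -12 + 3*((4 + 6)*(4 + 2)) = -12 + 3*(10*6) = -12 + 3*60 = -12 + 180 = 168)
k(N) = 168*N
k(a(4)) + 8*((8 - 22)*((-10 - 1*9) - 11)) = 168*(-9 - 3*4) + 8*((8 - 22)*((-10 - 1*9) - 11)) = 168*(-9 - 12) + 8*(-14*((-10 - 9) - 11)) = 168*(-21) + 8*(-14*(-19 - 11)) = -3528 + 8*(-14*(-30)) = -3528 + 8*420 = -3528 + 3360 = -168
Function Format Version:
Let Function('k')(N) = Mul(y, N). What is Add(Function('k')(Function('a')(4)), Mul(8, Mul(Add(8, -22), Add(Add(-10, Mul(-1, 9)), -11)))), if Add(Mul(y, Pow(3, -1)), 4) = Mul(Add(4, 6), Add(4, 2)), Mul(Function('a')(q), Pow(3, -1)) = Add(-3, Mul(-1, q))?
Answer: -168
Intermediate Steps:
Function('a')(q) = Add(-9, Mul(-3, q)) (Function('a')(q) = Mul(3, Add(-3, Mul(-1, q))) = Add(-9, Mul(-3, q)))
y = 168 (y = Add(-12, Mul(3, Mul(Add(4, 6), Add(4, 2)))) = Add(-12, Mul(3, Mul(10, 6))) = Add(-12, Mul(3, 60)) = Add(-12, 180) = 168)
Function('k')(N) = Mul(168, N)
Add(Function('k')(Function('a')(4)), Mul(8, Mul(Add(8, -22), Add(Add(-10, Mul(-1, 9)), -11)))) = Add(Mul(168, Add(-9, Mul(-3, 4))), Mul(8, Mul(Add(8, -22), Add(Add(-10, Mul(-1, 9)), -11)))) = Add(Mul(168, Add(-9, -12)), Mul(8, Mul(-14, Add(Add(-10, -9), -11)))) = Add(Mul(168, -21), Mul(8, Mul(-14, Add(-19, -11)))) = Add(-3528, Mul(8, Mul(-14, -30))) = Add(-3528, Mul(8, 420)) = Add(-3528, 3360) = -168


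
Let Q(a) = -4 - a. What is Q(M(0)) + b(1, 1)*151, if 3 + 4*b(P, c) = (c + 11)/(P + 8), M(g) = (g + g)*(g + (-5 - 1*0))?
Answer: -803/12 ≈ -66.917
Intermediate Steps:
M(g) = 2*g*(-5 + g) (M(g) = (2*g)*(g + (-5 + 0)) = (2*g)*(g - 5) = (2*g)*(-5 + g) = 2*g*(-5 + g))
b(P, c) = -3/4 + (11 + c)/(4*(8 + P)) (b(P, c) = -3/4 + ((c + 11)/(P + 8))/4 = -3/4 + ((11 + c)/(8 + P))/4 = -3/4 + (11 + c)/(4*(8 + P)))
Q(M(0)) + b(1, 1)*151 = (-4 - 2*0*(-5 + 0)) + ((-13 + 1 - 3*1)/(4*(8 + 1)))*151 = (-4 - 2*0*(-5)) + ((1/4)*(-13 + 1 - 3)/9)*151 = (-4 - 1*0) + ((1/4)*(1/9)*(-15))*151 = (-4 + 0) - 5/12*151 = -4 - 755/12 = -803/12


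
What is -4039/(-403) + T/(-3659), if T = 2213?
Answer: 13886862/1474577 ≈ 9.4175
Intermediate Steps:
-4039/(-403) + T/(-3659) = -4039/(-403) + 2213/(-3659) = -4039*(-1/403) + 2213*(-1/3659) = 4039/403 - 2213/3659 = 13886862/1474577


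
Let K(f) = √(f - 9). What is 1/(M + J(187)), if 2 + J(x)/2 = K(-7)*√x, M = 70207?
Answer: 70203/4928473177 - 8*I*√187/4928473177 ≈ 1.4244e-5 - 2.2197e-8*I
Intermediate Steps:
K(f) = √(-9 + f)
J(x) = -4 + 8*I*√x (J(x) = -4 + 2*(√(-9 - 7)*√x) = -4 + 2*(√(-16)*√x) = -4 + 2*((4*I)*√x) = -4 + 2*(4*I*√x) = -4 + 8*I*√x)
1/(M + J(187)) = 1/(70207 + (-4 + 8*I*√187)) = 1/(70203 + 8*I*√187)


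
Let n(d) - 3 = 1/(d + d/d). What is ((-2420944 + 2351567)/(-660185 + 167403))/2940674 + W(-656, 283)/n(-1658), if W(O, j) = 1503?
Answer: 164044066238473669/327367397222180 ≈ 501.10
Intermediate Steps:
n(d) = 3 + 1/(1 + d) (n(d) = 3 + 1/(d + d/d) = 3 + 1/(d + 1) = 3 + 1/(1 + d))
((-2420944 + 2351567)/(-660185 + 167403))/2940674 + W(-656, 283)/n(-1658) = ((-2420944 + 2351567)/(-660185 + 167403))/2940674 + 1503/(((4 + 3*(-1658))/(1 - 1658))) = -69377/(-492782)*(1/2940674) + 1503/(((4 - 4974)/(-1657))) = -69377*(-1/492782)*(1/2940674) + 1503/((-1/1657*(-4970))) = (69377/492782)*(1/2940674) + 1503/(4970/1657) = 6307/131737383188 + 1503*(1657/4970) = 6307/131737383188 + 2490471/4970 = 164044066238473669/327367397222180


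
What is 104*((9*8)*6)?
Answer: 44928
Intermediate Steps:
104*((9*8)*6) = 104*(72*6) = 104*432 = 44928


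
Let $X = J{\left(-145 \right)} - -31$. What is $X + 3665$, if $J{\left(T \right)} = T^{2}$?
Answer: $24721$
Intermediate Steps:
$X = 21056$ ($X = \left(-145\right)^{2} - -31 = 21025 + 31 = 21056$)
$X + 3665 = 21056 + 3665 = 24721$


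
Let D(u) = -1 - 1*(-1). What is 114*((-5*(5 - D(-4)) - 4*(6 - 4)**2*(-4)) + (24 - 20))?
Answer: 4902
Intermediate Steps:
D(u) = 0 (D(u) = -1 + 1 = 0)
114*((-5*(5 - D(-4)) - 4*(6 - 4)**2*(-4)) + (24 - 20)) = 114*((-5*(5 - 1*0) - 4*(6 - 4)**2*(-4)) + (24 - 20)) = 114*((-5*(5 + 0) - 4*2**2*(-4)) + 4) = 114*((-5*5 - 4*4*(-4)) + 4) = 114*((-25 - 16*(-4)) + 4) = 114*((-25 + 64) + 4) = 114*(39 + 4) = 114*43 = 4902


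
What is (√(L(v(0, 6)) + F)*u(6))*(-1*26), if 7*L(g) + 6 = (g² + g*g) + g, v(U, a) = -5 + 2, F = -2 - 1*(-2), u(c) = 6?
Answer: -468*√7/7 ≈ -176.89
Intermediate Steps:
F = 0 (F = -2 + 2 = 0)
v(U, a) = -3
L(g) = -6/7 + g/7 + 2*g²/7 (L(g) = -6/7 + ((g² + g*g) + g)/7 = -6/7 + ((g² + g²) + g)/7 = -6/7 + (2*g² + g)/7 = -6/7 + (g + 2*g²)/7 = -6/7 + (g/7 + 2*g²/7) = -6/7 + g/7 + 2*g²/7)
(√(L(v(0, 6)) + F)*u(6))*(-1*26) = (√((-6/7 + (⅐)*(-3) + (2/7)*(-3)²) + 0)*6)*(-1*26) = (√((-6/7 - 3/7 + (2/7)*9) + 0)*6)*(-26) = (√((-6/7 - 3/7 + 18/7) + 0)*6)*(-26) = (√(9/7 + 0)*6)*(-26) = (√(9/7)*6)*(-26) = ((3*√7/7)*6)*(-26) = (18*√7/7)*(-26) = -468*√7/7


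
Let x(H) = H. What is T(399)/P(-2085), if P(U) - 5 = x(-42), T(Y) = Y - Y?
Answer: 0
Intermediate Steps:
T(Y) = 0
P(U) = -37 (P(U) = 5 - 42 = -37)
T(399)/P(-2085) = 0/(-37) = 0*(-1/37) = 0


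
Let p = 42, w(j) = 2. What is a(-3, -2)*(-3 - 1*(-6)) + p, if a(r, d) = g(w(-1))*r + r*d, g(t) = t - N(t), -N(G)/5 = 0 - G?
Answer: 132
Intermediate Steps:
N(G) = 5*G (N(G) = -5*(0 - G) = -(-5)*G = 5*G)
g(t) = -4*t (g(t) = t - 5*t = -4*t)
a(r, d) = -8*r + d*r (a(r, d) = (-4*2)*r + r*d = -8*r + d*r)
a(-3, -2)*(-3 - 1*(-6)) + p = (-3*(-8 - 2))*(-3 - 1*(-6)) + 42 = (-3*(-10))*(-3 + 6) + 42 = 30*3 + 42 = 90 + 42 = 132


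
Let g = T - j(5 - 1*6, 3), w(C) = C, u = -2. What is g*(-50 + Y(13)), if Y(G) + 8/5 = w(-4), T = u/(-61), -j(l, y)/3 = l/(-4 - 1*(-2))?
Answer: -25993/305 ≈ -85.223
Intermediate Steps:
j(l, y) = 3*l/2 (j(l, y) = -3*l/(-4 - 1*(-2)) = -3*l/(-4 + 2) = -3*l/(-2) = -3*l*(-1)/2 = -(-3)*l/2 = 3*l/2)
T = 2/61 (T = -2/(-61) = -2*(-1/61) = 2/61 ≈ 0.032787)
Y(G) = -28/5 (Y(G) = -8/5 - 4 = -28/5)
g = 187/122 (g = 2/61 - 3*(5 - 1*6)/2 = 2/61 - 3*(5 - 6)/2 = 2/61 - 3*(-1)/2 = 2/61 - 1*(-3/2) = 2/61 + 3/2 = 187/122 ≈ 1.5328)
g*(-50 + Y(13)) = 187*(-50 - 28/5)/122 = (187/122)*(-278/5) = -25993/305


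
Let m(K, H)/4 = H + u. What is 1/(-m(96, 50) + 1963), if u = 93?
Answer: 1/1391 ≈ 0.00071891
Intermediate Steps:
m(K, H) = 372 + 4*H (m(K, H) = 4*(H + 93) = 4*(93 + H) = 372 + 4*H)
1/(-m(96, 50) + 1963) = 1/(-(372 + 4*50) + 1963) = 1/(-(372 + 200) + 1963) = 1/(-1*572 + 1963) = 1/(-572 + 1963) = 1/1391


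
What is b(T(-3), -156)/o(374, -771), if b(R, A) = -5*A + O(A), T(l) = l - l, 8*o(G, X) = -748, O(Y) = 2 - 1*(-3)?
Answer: -1570/187 ≈ -8.3957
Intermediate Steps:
O(Y) = 5 (O(Y) = 2 + 3 = 5)
o(G, X) = -187/2 (o(G, X) = (⅛)*(-748) = -187/2)
T(l) = 0
b(R, A) = 5 - 5*A (b(R, A) = -5*A + 5 = 5 - 5*A)
b(T(-3), -156)/o(374, -771) = (5 - 5*(-156))/(-187/2) = (5 + 780)*(-2/187) = 785*(-2/187) = -1570/187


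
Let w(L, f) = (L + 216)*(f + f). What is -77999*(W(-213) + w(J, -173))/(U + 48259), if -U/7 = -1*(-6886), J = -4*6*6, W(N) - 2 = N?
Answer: 1959568877/57 ≈ 3.4378e+7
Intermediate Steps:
W(N) = 2 + N
J = -144 (J = -24*6 = -144)
w(L, f) = 2*f*(216 + L) (w(L, f) = (216 + L)*(2*f) = 2*f*(216 + L))
U = -48202 (U = -(-7)*(-6886) = -7*6886 = -48202)
-77999*(W(-213) + w(J, -173))/(U + 48259) = -77999*((2 - 213) + 2*(-173)*(216 - 144))/(-48202 + 48259) = -77999/(57/(-211 + 2*(-173)*72)) = -77999/(57/(-211 - 24912)) = -77999/(57/(-25123)) = -77999/(57*(-1/25123)) = -77999/(-57/25123) = -77999*(-25123/57) = 1959568877/57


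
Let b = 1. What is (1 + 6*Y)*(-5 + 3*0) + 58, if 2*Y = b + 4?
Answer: -22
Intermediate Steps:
Y = 5/2 (Y = (1 + 4)/2 = (½)*5 = 5/2 ≈ 2.5000)
(1 + 6*Y)*(-5 + 3*0) + 58 = (1 + 6*(5/2))*(-5 + 3*0) + 58 = (1 + 15)*(-5 + 0) + 58 = 16*(-5) + 58 = -80 + 58 = -22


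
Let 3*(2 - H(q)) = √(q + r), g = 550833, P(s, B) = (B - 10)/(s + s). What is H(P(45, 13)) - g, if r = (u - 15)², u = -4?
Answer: -550831 - √324930/90 ≈ -5.5084e+5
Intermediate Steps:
P(s, B) = (-10 + B)/(2*s) (P(s, B) = (-10 + B)/((2*s)) = (-10 + B)*(1/(2*s)) = (-10 + B)/(2*s))
r = 361 (r = (-4 - 15)² = (-19)² = 361)
H(q) = 2 - √(361 + q)/3 (H(q) = 2 - √(q + 361)/3 = 2 - √(361 + q)/3)
H(P(45, 13)) - g = (2 - √(361 + (½)*(-10 + 13)/45)/3) - 1*550833 = (2 - √(361 + (½)*(1/45)*3)/3) - 550833 = (2 - √(361 + 1/30)/3) - 550833 = (2 - √324930/90) - 550833 = -550831 - √324930/90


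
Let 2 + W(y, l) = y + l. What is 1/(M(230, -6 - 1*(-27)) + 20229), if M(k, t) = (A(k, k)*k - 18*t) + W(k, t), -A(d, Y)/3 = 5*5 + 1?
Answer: 1/2160 ≈ 0.00046296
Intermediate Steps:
W(y, l) = -2 + l + y (W(y, l) = -2 + (y + l) = -2 + (l + y) = -2 + l + y)
A(d, Y) = -78 (A(d, Y) = -3*(5*5 + 1) = -3*(25 + 1) = -3*26 = -78)
M(k, t) = -2 - 77*k - 17*t (M(k, t) = (-78*k - 18*t) + (-2 + t + k) = (-78*k - 18*t) + (-2 + k + t) = -2 - 77*k - 17*t)
1/(M(230, -6 - 1*(-27)) + 20229) = 1/((-2 - 77*230 - 17*(-6 - 1*(-27))) + 20229) = 1/((-2 - 17710 - 17*(-6 + 27)) + 20229) = 1/((-2 - 17710 - 17*21) + 20229) = 1/((-2 - 17710 - 357) + 20229) = 1/(-18069 + 20229) = 1/2160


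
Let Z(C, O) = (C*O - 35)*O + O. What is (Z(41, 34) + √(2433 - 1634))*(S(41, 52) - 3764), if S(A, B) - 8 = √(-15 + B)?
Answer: -(3756 - √37)*(46240 + √799) ≈ -1.7350e+8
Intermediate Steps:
Z(C, O) = O + O*(-35 + C*O) (Z(C, O) = (-35 + C*O)*O + O = O*(-35 + C*O) + O = O + O*(-35 + C*O))
S(A, B) = 8 + √(-15 + B)
(Z(41, 34) + √(2433 - 1634))*(S(41, 52) - 3764) = (34*(-34 + 41*34) + √(2433 - 1634))*((8 + √(-15 + 52)) - 3764) = (34*(-34 + 1394) + √799)*((8 + √37) - 3764) = (34*1360 + √799)*(-3756 + √37) = (46240 + √799)*(-3756 + √37) = (-3756 + √37)*(46240 + √799)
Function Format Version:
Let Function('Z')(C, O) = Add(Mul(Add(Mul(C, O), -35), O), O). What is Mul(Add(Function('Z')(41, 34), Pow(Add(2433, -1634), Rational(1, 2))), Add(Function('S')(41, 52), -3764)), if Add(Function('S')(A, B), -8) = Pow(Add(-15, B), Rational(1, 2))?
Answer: Mul(-1, Add(3756, Mul(-1, Pow(37, Rational(1, 2)))), Add(46240, Pow(799, Rational(1, 2)))) ≈ -1.7350e+8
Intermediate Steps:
Function('Z')(C, O) = Add(O, Mul(O, Add(-35, Mul(C, O)))) (Function('Z')(C, O) = Add(Mul(Add(-35, Mul(C, O)), O), O) = Add(Mul(O, Add(-35, Mul(C, O))), O) = Add(O, Mul(O, Add(-35, Mul(C, O)))))
Function('S')(A, B) = Add(8, Pow(Add(-15, B), Rational(1, 2)))
Mul(Add(Function('Z')(41, 34), Pow(Add(2433, -1634), Rational(1, 2))), Add(Function('S')(41, 52), -3764)) = Mul(Add(Mul(34, Add(-34, Mul(41, 34))), Pow(Add(2433, -1634), Rational(1, 2))), Add(Add(8, Pow(Add(-15, 52), Rational(1, 2))), -3764)) = Mul(Add(Mul(34, Add(-34, 1394)), Pow(799, Rational(1, 2))), Add(Add(8, Pow(37, Rational(1, 2))), -3764)) = Mul(Add(Mul(34, 1360), Pow(799, Rational(1, 2))), Add(-3756, Pow(37, Rational(1, 2)))) = Mul(Add(46240, Pow(799, Rational(1, 2))), Add(-3756, Pow(37, Rational(1, 2)))) = Mul(Add(-3756, Pow(37, Rational(1, 2))), Add(46240, Pow(799, Rational(1, 2))))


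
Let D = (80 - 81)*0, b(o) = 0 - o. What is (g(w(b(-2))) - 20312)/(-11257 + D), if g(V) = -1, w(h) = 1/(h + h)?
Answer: 20313/11257 ≈ 1.8045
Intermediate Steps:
b(o) = -o
w(h) = 1/(2*h)
D = 0 (D = -1*0 = 0)
(g(w(b(-2))) - 20312)/(-11257 + D) = (-1 - 20312)/(-11257 + 0) = -20313/(-11257) = -20313*(-1/11257) = 20313/11257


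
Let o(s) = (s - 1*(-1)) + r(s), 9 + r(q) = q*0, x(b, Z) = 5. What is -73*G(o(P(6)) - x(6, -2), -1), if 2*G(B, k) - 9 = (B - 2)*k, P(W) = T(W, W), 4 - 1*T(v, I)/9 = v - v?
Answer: 438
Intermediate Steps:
T(v, I) = 36 (T(v, I) = 36 - 9*(v - v) = 36 - 9*0 = 36 + 0 = 36)
P(W) = 36
r(q) = -9 (r(q) = -9 + q*0 = -9 + 0 = -9)
o(s) = -8 + s (o(s) = (s - 1*(-1)) - 9 = (s + 1) - 9 = (1 + s) - 9 = -8 + s)
G(B, k) = 9/2 + k*(-2 + B)/2 (G(B, k) = 9/2 + ((B - 2)*k)/2 = 9/2 + ((-2 + B)*k)/2 = 9/2 + (k*(-2 + B))/2 = 9/2 + k*(-2 + B)/2)
-73*G(o(P(6)) - x(6, -2), -1) = -73*(9/2 - 1*(-1) + (1/2)*((-8 + 36) - 1*5)*(-1)) = -73*(9/2 + 1 + (1/2)*(28 - 5)*(-1)) = -73*(9/2 + 1 + (1/2)*23*(-1)) = -73*(9/2 + 1 - 23/2) = -73*(-6) = 438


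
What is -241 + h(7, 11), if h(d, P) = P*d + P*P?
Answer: -43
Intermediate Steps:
h(d, P) = P² + P*d (h(d, P) = P*d + P² = P² + P*d)
-241 + h(7, 11) = -241 + 11*(11 + 7) = -241 + 11*18 = -241 + 198 = -43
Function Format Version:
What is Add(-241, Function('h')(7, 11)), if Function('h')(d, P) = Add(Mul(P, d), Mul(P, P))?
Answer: -43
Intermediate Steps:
Function('h')(d, P) = Add(Pow(P, 2), Mul(P, d)) (Function('h')(d, P) = Add(Mul(P, d), Pow(P, 2)) = Add(Pow(P, 2), Mul(P, d)))
Add(-241, Function('h')(7, 11)) = Add(-241, Mul(11, Add(11, 7))) = Add(-241, Mul(11, 18)) = Add(-241, 198) = -43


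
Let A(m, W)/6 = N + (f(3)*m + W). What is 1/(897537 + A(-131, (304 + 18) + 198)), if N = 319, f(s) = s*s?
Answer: 1/895497 ≈ 1.1167e-6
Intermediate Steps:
f(s) = s**2
A(m, W) = 1914 + 6*W + 54*m (A(m, W) = 6*(319 + (3**2*m + W)) = 6*(319 + (9*m + W)) = 6*(319 + (W + 9*m)) = 6*(319 + W + 9*m) = 1914 + 6*W + 54*m)
1/(897537 + A(-131, (304 + 18) + 198)) = 1/(897537 + (1914 + 6*((304 + 18) + 198) + 54*(-131))) = 1/(897537 + (1914 + 6*(322 + 198) - 7074)) = 1/(897537 + (1914 + 6*520 - 7074)) = 1/(897537 + (1914 + 3120 - 7074)) = 1/(897537 - 2040) = 1/895497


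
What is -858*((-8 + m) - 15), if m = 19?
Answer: 3432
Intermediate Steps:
-858*((-8 + m) - 15) = -858*((-8 + 19) - 15) = -858*(11 - 15) = -858*(-4) = 3432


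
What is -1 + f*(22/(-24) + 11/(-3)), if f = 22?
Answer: -611/6 ≈ -101.83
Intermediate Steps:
-1 + f*(22/(-24) + 11/(-3)) = -1 + 22*(22/(-24) + 11/(-3)) = -1 + 22*(22*(-1/24) + 11*(-⅓)) = -1 + 22*(-11/12 - 11/3) = -1 + 22*(-55/12) = -1 - 605/6 = -611/6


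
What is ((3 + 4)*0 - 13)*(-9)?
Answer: 117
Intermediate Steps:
((3 + 4)*0 - 13)*(-9) = (7*0 - 13)*(-9) = (0 - 13)*(-9) = -13*(-9) = 117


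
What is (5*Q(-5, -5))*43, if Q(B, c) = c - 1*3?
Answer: -1720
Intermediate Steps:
Q(B, c) = -3 + c (Q(B, c) = c - 3 = -3 + c)
(5*Q(-5, -5))*43 = (5*(-3 - 5))*43 = (5*(-8))*43 = -40*43 = -1720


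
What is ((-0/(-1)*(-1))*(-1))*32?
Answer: 0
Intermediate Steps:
((-0/(-1)*(-1))*(-1))*32 = ((-0*(-1)*(-1))*(-1))*32 = ((-5*0*(-1))*(-1))*32 = ((0*(-1))*(-1))*32 = (0*(-1))*32 = 0*32 = 0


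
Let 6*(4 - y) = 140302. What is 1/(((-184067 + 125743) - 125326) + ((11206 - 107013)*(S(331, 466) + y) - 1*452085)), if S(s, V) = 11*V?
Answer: 3/5244579922 ≈ 5.7202e-10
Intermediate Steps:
y = -70139/3 (y = 4 - ⅙*140302 = 4 - 70151/3 = -70139/3 ≈ -23380.)
1/(((-184067 + 125743) - 125326) + ((11206 - 107013)*(S(331, 466) + y) - 1*452085)) = 1/(((-184067 + 125743) - 125326) + ((11206 - 107013)*(11*466 - 70139/3) - 1*452085)) = 1/((-58324 - 125326) + (-95807*(5126 - 70139/3) - 452085)) = 1/(-183650 + (-95807*(-54761/3) - 452085)) = 1/(-183650 + (5246487127/3 - 452085)) = 1/(-183650 + 5245130872/3) = 1/(5244579922/3) = 3/5244579922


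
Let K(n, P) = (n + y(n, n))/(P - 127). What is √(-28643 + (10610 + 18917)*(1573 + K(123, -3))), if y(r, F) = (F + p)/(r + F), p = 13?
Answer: √70182319543710/1230 ≈ 6811.0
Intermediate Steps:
y(r, F) = (13 + F)/(F + r) (y(r, F) = (F + 13)/(r + F) = (13 + F)/(F + r))
K(n, P) = (n + (13 + n)/(2*n))/(-127 + P) (K(n, P) = (n + (13 + n)/(n + n))/(P - 127) = (n + (13 + n)/((2*n)))/(-127 + P) = (n + (1/(2*n))*(13 + n))/(-127 + P) = (n + (13 + n)/(2*n))/(-127 + P))
√(-28643 + (10610 + 18917)*(1573 + K(123, -3))) = √(-28643 + (10610 + 18917)*(1573 + (½)*(13 + 123 + 2*123²)/(123*(-127 - 3)))) = √(-28643 + 29527*(1573 + (½)*(1/123)*(13 + 123 + 2*15129)/(-130))) = √(-28643 + 29527*(1573 + (½)*(1/123)*(-1/130)*(13 + 123 + 30258))) = √(-28643 + 29527*(1573 + (½)*(1/123)*(-1/130)*30394)) = √(-28643 + 29527*(1573 - 1169/1230)) = √(-28643 + 29527*(1933621/1230)) = √(-28643 + 57094027267/1230) = √(57058796377/1230) = √70182319543710/1230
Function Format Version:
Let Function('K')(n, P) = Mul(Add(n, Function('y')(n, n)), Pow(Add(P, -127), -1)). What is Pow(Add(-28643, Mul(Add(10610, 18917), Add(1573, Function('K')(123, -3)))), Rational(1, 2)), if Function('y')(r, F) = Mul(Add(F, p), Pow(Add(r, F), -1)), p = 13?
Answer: Mul(Rational(1, 1230), Pow(70182319543710, Rational(1, 2))) ≈ 6811.0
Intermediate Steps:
Function('y')(r, F) = Mul(Pow(Add(F, r), -1), Add(13, F)) (Function('y')(r, F) = Mul(Add(F, 13), Pow(Add(r, F), -1)) = Mul(Add(13, F), Pow(Add(F, r), -1)) = Mul(Pow(Add(F, r), -1), Add(13, F)))
Function('K')(n, P) = Mul(Pow(Add(-127, P), -1), Add(n, Mul(Rational(1, 2), Pow(n, -1), Add(13, n)))) (Function('K')(n, P) = Mul(Add(n, Mul(Pow(Add(n, n), -1), Add(13, n))), Pow(Add(P, -127), -1)) = Mul(Add(n, Mul(Pow(Mul(2, n), -1), Add(13, n))), Pow(Add(-127, P), -1)) = Mul(Add(n, Mul(Mul(Rational(1, 2), Pow(n, -1)), Add(13, n))), Pow(Add(-127, P), -1)) = Mul(Add(n, Mul(Rational(1, 2), Pow(n, -1), Add(13, n))), Pow(Add(-127, P), -1)) = Mul(Pow(Add(-127, P), -1), Add(n, Mul(Rational(1, 2), Pow(n, -1), Add(13, n)))))
Pow(Add(-28643, Mul(Add(10610, 18917), Add(1573, Function('K')(123, -3)))), Rational(1, 2)) = Pow(Add(-28643, Mul(Add(10610, 18917), Add(1573, Mul(Rational(1, 2), Pow(123, -1), Pow(Add(-127, -3), -1), Add(13, 123, Mul(2, Pow(123, 2))))))), Rational(1, 2)) = Pow(Add(-28643, Mul(29527, Add(1573, Mul(Rational(1, 2), Rational(1, 123), Pow(-130, -1), Add(13, 123, Mul(2, 15129)))))), Rational(1, 2)) = Pow(Add(-28643, Mul(29527, Add(1573, Mul(Rational(1, 2), Rational(1, 123), Rational(-1, 130), Add(13, 123, 30258))))), Rational(1, 2)) = Pow(Add(-28643, Mul(29527, Add(1573, Mul(Rational(1, 2), Rational(1, 123), Rational(-1, 130), 30394)))), Rational(1, 2)) = Pow(Add(-28643, Mul(29527, Add(1573, Rational(-1169, 1230)))), Rational(1, 2)) = Pow(Add(-28643, Mul(29527, Rational(1933621, 1230))), Rational(1, 2)) = Pow(Add(-28643, Rational(57094027267, 1230)), Rational(1, 2)) = Pow(Rational(57058796377, 1230), Rational(1, 2)) = Mul(Rational(1, 1230), Pow(70182319543710, Rational(1, 2)))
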